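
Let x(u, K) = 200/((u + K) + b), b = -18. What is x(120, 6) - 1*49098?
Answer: -1325596/27 ≈ -49096.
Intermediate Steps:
x(u, K) = 200/(-18 + K + u) (x(u, K) = 200/((u + K) - 18) = 200/((K + u) - 18) = 200/(-18 + K + u))
x(120, 6) - 1*49098 = 200/(-18 + 6 + 120) - 1*49098 = 200/108 - 49098 = 200*(1/108) - 49098 = 50/27 - 49098 = -1325596/27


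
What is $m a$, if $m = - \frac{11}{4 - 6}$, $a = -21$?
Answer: $- \frac{231}{2} \approx -115.5$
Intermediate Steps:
$m = \frac{11}{2}$ ($m = - \frac{11}{4 - 6} = - \frac{11}{-2} = \left(-11\right) \left(- \frac{1}{2}\right) = \frac{11}{2} \approx 5.5$)
$m a = \frac{11}{2} \left(-21\right) = - \frac{231}{2}$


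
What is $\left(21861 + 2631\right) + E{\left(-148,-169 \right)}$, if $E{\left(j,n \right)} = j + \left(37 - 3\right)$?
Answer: $24378$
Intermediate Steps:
$E{\left(j,n \right)} = 34 + j$ ($E{\left(j,n \right)} = j + \left(37 - 3\right) = j + 34 = 34 + j$)
$\left(21861 + 2631\right) + E{\left(-148,-169 \right)} = \left(21861 + 2631\right) + \left(34 - 148\right) = 24492 - 114 = 24378$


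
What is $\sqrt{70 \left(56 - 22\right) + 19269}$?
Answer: $\sqrt{21649} \approx 147.14$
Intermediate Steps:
$\sqrt{70 \left(56 - 22\right) + 19269} = \sqrt{70 \cdot 34 + 19269} = \sqrt{2380 + 19269} = \sqrt{21649}$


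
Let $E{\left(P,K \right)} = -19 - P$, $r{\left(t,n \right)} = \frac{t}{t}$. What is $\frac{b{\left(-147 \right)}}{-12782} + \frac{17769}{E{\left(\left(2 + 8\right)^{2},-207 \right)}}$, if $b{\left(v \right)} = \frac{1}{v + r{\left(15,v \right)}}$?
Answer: $- \frac{676734901}{4532132} \approx -149.32$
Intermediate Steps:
$r{\left(t,n \right)} = 1$
$b{\left(v \right)} = \frac{1}{1 + v}$ ($b{\left(v \right)} = \frac{1}{v + 1} = \frac{1}{1 + v}$)
$\frac{b{\left(-147 \right)}}{-12782} + \frac{17769}{E{\left(\left(2 + 8\right)^{2},-207 \right)}} = \frac{1}{\left(1 - 147\right) \left(-12782\right)} + \frac{17769}{-19 - \left(2 + 8\right)^{2}} = \frac{1}{-146} \left(- \frac{1}{12782}\right) + \frac{17769}{-19 - 10^{2}} = \left(- \frac{1}{146}\right) \left(- \frac{1}{12782}\right) + \frac{17769}{-19 - 100} = \frac{1}{1866172} + \frac{17769}{-19 - 100} = \frac{1}{1866172} + \frac{17769}{-119} = \frac{1}{1866172} + 17769 \left(- \frac{1}{119}\right) = \frac{1}{1866172} - \frac{17769}{119} = - \frac{676734901}{4532132}$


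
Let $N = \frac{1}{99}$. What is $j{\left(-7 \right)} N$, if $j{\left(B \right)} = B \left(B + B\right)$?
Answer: $\frac{98}{99} \approx 0.9899$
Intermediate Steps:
$j{\left(B \right)} = 2 B^{2}$ ($j{\left(B \right)} = B 2 B = 2 B^{2}$)
$N = \frac{1}{99} \approx 0.010101$
$j{\left(-7 \right)} N = 2 \left(-7\right)^{2} \cdot \frac{1}{99} = 2 \cdot 49 \cdot \frac{1}{99} = 98 \cdot \frac{1}{99} = \frac{98}{99}$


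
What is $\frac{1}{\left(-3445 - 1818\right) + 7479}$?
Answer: $\frac{1}{2216} \approx 0.00045126$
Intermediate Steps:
$\frac{1}{\left(-3445 - 1818\right) + 7479} = \frac{1}{-5263 + 7479} = \frac{1}{2216}$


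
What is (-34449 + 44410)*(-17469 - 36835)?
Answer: -540922144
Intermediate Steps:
(-34449 + 44410)*(-17469 - 36835) = 9961*(-54304) = -540922144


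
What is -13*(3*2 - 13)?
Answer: 91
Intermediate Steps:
-13*(3*2 - 13) = -13*(6 - 13) = -13*(-7) = 91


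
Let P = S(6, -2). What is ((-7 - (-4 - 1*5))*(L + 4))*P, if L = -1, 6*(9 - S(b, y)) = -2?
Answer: 56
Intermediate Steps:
S(b, y) = 28/3 (S(b, y) = 9 - 1/6*(-2) = 9 + 1/3 = 28/3)
P = 28/3 ≈ 9.3333
((-7 - (-4 - 1*5))*(L + 4))*P = ((-7 - (-4 - 1*5))*(-1 + 4))*(28/3) = ((-7 - (-4 - 5))*3)*(28/3) = ((-7 - 1*(-9))*3)*(28/3) = ((-7 + 9)*3)*(28/3) = (2*3)*(28/3) = 6*(28/3) = 56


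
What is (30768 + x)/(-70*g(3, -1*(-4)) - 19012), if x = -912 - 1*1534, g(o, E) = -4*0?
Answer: -289/194 ≈ -1.4897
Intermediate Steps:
g(o, E) = 0
x = -2446 (x = -912 - 1534 = -2446)
(30768 + x)/(-70*g(3, -1*(-4)) - 19012) = (30768 - 2446)/(-70*0 - 19012) = 28322/(0 - 19012) = 28322/(-19012) = 28322*(-1/19012) = -289/194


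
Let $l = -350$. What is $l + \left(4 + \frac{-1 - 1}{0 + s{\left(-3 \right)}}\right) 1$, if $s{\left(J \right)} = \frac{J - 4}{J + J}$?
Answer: $- \frac{2434}{7} \approx -347.71$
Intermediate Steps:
$s{\left(J \right)} = \frac{-4 + J}{2 J}$
$l + \left(4 + \frac{-1 - 1}{0 + s{\left(-3 \right)}}\right) 1 = -350 + \left(4 + \frac{-1 - 1}{0 + \frac{-4 - 3}{2 \left(-3\right)}}\right) 1 = -350 + \left(4 - \frac{2}{0 + \frac{1}{2} \left(- \frac{1}{3}\right) \left(-7\right)}\right) 1 = -350 + \left(4 - \frac{2}{0 + \frac{7}{6}}\right) 1 = -350 + \left(4 - \frac{2}{\frac{7}{6}}\right) 1 = -350 + \left(4 - \frac{12}{7}\right) 1 = -350 + \frac{16}{7} \cdot 1 = -350 + \frac{16}{7} = - \frac{2434}{7}$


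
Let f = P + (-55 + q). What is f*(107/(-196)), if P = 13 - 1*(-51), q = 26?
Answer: -535/28 ≈ -19.107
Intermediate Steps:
P = 64 (P = 13 + 51 = 64)
f = 35 (f = 64 + (-55 + 26) = 64 - 29 = 35)
f*(107/(-196)) = 35*(107/(-196)) = 35*(107*(-1/196)) = 35*(-107/196) = -535/28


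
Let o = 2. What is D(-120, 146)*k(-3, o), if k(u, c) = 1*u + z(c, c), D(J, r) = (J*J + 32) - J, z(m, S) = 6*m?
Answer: 130968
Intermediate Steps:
D(J, r) = 32 + J² - J (D(J, r) = (J² + 32) - J = (32 + J²) - J = 32 + J² - J)
k(u, c) = u + 6*c (k(u, c) = 1*u + 6*c = u + 6*c)
D(-120, 146)*k(-3, o) = (32 + (-120)² - 1*(-120))*(-3 + 6*2) = (32 + 14400 + 120)*(-3 + 12) = 14552*9 = 130968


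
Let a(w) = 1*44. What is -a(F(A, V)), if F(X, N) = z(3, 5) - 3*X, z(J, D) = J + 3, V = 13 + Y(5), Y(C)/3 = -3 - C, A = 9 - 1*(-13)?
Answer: -44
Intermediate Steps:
A = 22 (A = 9 + 13 = 22)
Y(C) = -9 - 3*C (Y(C) = 3*(-3 - C) = -9 - 3*C)
V = -11 (V = 13 + (-9 - 3*5) = 13 + (-9 - 15) = 13 - 24 = -11)
z(J, D) = 3 + J
F(X, N) = 6 - 3*X (F(X, N) = (3 + 3) - 3*X = 6 - 3*X)
a(w) = 44
-a(F(A, V)) = -1*44 = -44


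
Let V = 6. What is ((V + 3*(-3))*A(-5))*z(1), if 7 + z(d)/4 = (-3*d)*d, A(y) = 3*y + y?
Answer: -2400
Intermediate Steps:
A(y) = 4*y
z(d) = -28 - 12*d² (z(d) = -28 + 4*((-3*d)*d) = -28 + 4*(-3*d²) = -28 - 12*d²)
((V + 3*(-3))*A(-5))*z(1) = ((6 + 3*(-3))*(4*(-5)))*(-28 - 12*1²) = ((6 - 9)*(-20))*(-28 - 12*1) = (-3*(-20))*(-28 - 12) = 60*(-40) = -2400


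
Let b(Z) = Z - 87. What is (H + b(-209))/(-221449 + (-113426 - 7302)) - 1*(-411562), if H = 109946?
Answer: 46942313608/114059 ≈ 4.1156e+5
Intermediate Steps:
b(Z) = -87 + Z
(H + b(-209))/(-221449 + (-113426 - 7302)) - 1*(-411562) = (109946 + (-87 - 209))/(-221449 + (-113426 - 7302)) - 1*(-411562) = (109946 - 296)/(-221449 - 120728) + 411562 = 109650/(-342177) + 411562 = 109650*(-1/342177) + 411562 = -36550/114059 + 411562 = 46942313608/114059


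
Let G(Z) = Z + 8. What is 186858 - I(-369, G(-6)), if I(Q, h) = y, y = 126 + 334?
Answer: 186398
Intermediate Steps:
G(Z) = 8 + Z
y = 460
I(Q, h) = 460
186858 - I(-369, G(-6)) = 186858 - 1*460 = 186858 - 460 = 186398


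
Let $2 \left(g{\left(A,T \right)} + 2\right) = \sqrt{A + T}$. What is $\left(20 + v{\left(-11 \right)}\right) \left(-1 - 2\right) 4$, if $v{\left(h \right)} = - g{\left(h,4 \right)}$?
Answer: $-264 + 6 i \sqrt{7} \approx -264.0 + 15.875 i$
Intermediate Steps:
$g{\left(A,T \right)} = -2 + \frac{\sqrt{A + T}}{2}$
$v{\left(h \right)} = 2 - \frac{\sqrt{4 + h}}{2}$ ($v{\left(h \right)} = - (-2 + \frac{\sqrt{h + 4}}{2}) = - (-2 + \frac{\sqrt{4 + h}}{2}) = 2 - \frac{\sqrt{4 + h}}{2}$)
$\left(20 + v{\left(-11 \right)}\right) \left(-1 - 2\right) 4 = \left(20 + \left(2 - \frac{\sqrt{4 - 11}}{2}\right)\right) \left(-1 - 2\right) 4 = \left(20 + \left(2 - \frac{\sqrt{-7}}{2}\right)\right) \left(\left(-3\right) 4\right) = \left(20 + \left(2 - \frac{i \sqrt{7}}{2}\right)\right) \left(-12\right) = \left(22 - \frac{i \sqrt{7}}{2}\right) \left(-12\right) = -264 + 6 i \sqrt{7}$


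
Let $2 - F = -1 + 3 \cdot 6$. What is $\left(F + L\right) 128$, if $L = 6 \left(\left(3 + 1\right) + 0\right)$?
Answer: $1152$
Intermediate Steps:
$L = 24$ ($L = 6 \left(4 + 0\right) = 6 \cdot 4 = 24$)
$F = -15$ ($F = 2 - \left(-1 + 3 \cdot 6\right) = 2 - \left(-1 + 18\right) = 2 - 17 = -15$)
$\left(F + L\right) 128 = \left(-15 + 24\right) 128 = 9 \cdot 128 = 1152$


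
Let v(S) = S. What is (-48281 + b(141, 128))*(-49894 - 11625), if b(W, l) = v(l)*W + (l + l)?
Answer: 1844155063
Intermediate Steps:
b(W, l) = 2*l + W*l (b(W, l) = l*W + (l + l) = W*l + 2*l = 2*l + W*l)
(-48281 + b(141, 128))*(-49894 - 11625) = (-48281 + 128*(2 + 141))*(-49894 - 11625) = (-48281 + 128*143)*(-61519) = (-48281 + 18304)*(-61519) = -29977*(-61519) = 1844155063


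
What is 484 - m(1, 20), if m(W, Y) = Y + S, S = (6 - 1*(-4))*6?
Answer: 404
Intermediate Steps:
S = 60 (S = (6 + 4)*6 = 10*6 = 60)
m(W, Y) = 60 + Y (m(W, Y) = Y + 60 = 60 + Y)
484 - m(1, 20) = 484 - (60 + 20) = 484 - 1*80 = 484 - 80 = 404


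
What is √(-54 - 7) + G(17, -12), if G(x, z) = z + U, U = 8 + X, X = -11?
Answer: -15 + I*√61 ≈ -15.0 + 7.8102*I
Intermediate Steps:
U = -3 (U = 8 - 11 = -3)
G(x, z) = -3 + z (G(x, z) = z - 3 = -3 + z)
√(-54 - 7) + G(17, -12) = √(-54 - 7) + (-3 - 12) = √(-61) - 15 = I*√61 - 15 = -15 + I*√61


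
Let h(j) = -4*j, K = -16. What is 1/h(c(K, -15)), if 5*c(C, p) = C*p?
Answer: -1/192 ≈ -0.0052083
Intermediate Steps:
c(C, p) = C*p/5 (c(C, p) = (C*p)/5 = C*p/5)
1/h(c(K, -15)) = 1/(-4*(-16)*(-15)/5) = 1/(-4*48) = 1/(-192) = -1/192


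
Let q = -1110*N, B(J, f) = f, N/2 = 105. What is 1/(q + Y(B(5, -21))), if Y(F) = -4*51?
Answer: -1/233304 ≈ -4.2863e-6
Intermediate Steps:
N = 210 (N = 2*105 = 210)
Y(F) = -204
q = -233100 (q = -1110*210 = -233100)
1/(q + Y(B(5, -21))) = 1/(-233100 - 204) = 1/(-233304) = -1/233304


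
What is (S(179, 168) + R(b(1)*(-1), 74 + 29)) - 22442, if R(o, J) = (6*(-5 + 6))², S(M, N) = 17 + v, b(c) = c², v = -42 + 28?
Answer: -22403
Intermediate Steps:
v = -14
S(M, N) = 3 (S(M, N) = 17 - 14 = 3)
R(o, J) = 36 (R(o, J) = (6*1)² = 6² = 36)
(S(179, 168) + R(b(1)*(-1), 74 + 29)) - 22442 = (3 + 36) - 22442 = 39 - 22442 = -22403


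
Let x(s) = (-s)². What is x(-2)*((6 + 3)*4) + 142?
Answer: 286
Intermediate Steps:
x(s) = s²
x(-2)*((6 + 3)*4) + 142 = (-2)²*((6 + 3)*4) + 142 = 4*(9*4) + 142 = 4*36 + 142 = 144 + 142 = 286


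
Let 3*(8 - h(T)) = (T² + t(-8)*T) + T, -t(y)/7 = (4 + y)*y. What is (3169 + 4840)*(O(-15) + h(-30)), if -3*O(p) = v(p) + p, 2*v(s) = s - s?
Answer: -20158653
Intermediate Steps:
v(s) = 0 (v(s) = (s - s)/2 = (½)*0 = 0)
t(y) = -7*y*(4 + y) (t(y) = -7*(4 + y)*y = -7*y*(4 + y))
h(T) = 8 - T²/3 + 223*T/3 (h(T) = 8 - ((T² + (-7*(-8)*(4 - 8))*T) + T)/3 = 8 - ((T² + (-7*(-8)*(-4))*T) + T)/3 = 8 - ((T² - 224*T) + T)/3 = 8 - (T² - 223*T)/3 = 8 + (-T²/3 + 223*T/3) = 8 - T²/3 + 223*T/3)
O(p) = -p/3 (O(p) = -(0 + p)/3 = -p/3)
(3169 + 4840)*(O(-15) + h(-30)) = (3169 + 4840)*(-⅓*(-15) + (8 - ⅓*(-30)² + (223/3)*(-30))) = 8009*(5 + (8 - ⅓*900 - 2230)) = 8009*(5 + (8 - 300 - 2230)) = 8009*(5 - 2522) = 8009*(-2517) = -20158653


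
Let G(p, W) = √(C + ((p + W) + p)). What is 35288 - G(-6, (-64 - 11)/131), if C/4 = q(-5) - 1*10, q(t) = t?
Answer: 35288 - I*√1245417/131 ≈ 35288.0 - 8.519*I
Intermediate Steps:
C = -60 (C = 4*(-5 - 1*10) = 4*(-5 - 10) = 4*(-15) = -60)
G(p, W) = √(-60 + W + 2*p) (G(p, W) = √(-60 + ((p + W) + p)) = √(-60 + ((W + p) + p)) = √(-60 + (W + 2*p)) = √(-60 + W + 2*p))
35288 - G(-6, (-64 - 11)/131) = 35288 - √(-60 + (-64 - 11)/131 + 2*(-6)) = 35288 - √(-60 - 75*1/131 - 12) = 35288 - √(-60 - 75/131 - 12) = 35288 - √(-9507/131) = 35288 - I*√1245417/131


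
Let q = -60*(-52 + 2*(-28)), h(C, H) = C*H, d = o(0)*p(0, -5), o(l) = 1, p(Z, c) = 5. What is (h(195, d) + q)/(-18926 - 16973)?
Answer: -7455/35899 ≈ -0.20767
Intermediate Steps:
d = 5 (d = 1*5 = 5)
q = 6480 (q = -60*(-52 - 56) = -60*(-108) = 6480)
(h(195, d) + q)/(-18926 - 16973) = (195*5 + 6480)/(-18926 - 16973) = (975 + 6480)/(-35899) = 7455*(-1/35899) = -7455/35899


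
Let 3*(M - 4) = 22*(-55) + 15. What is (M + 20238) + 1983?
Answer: 65480/3 ≈ 21827.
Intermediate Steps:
M = -1183/3 (M = 4 + (22*(-55) + 15)/3 = 4 + (-1210 + 15)/3 = 4 + (⅓)*(-1195) = 4 - 1195/3 = -1183/3 ≈ -394.33)
(M + 20238) + 1983 = (-1183/3 + 20238) + 1983 = 59531/3 + 1983 = 65480/3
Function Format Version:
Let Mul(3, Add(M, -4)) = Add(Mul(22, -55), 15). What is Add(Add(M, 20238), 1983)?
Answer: Rational(65480, 3) ≈ 21827.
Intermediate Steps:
M = Rational(-1183, 3) (M = Add(4, Mul(Rational(1, 3), Add(Mul(22, -55), 15))) = Add(4, Mul(Rational(1, 3), Add(-1210, 15))) = Add(4, Mul(Rational(1, 3), -1195)) = Add(4, Rational(-1195, 3)) = Rational(-1183, 3) ≈ -394.33)
Add(Add(M, 20238), 1983) = Add(Add(Rational(-1183, 3), 20238), 1983) = Add(Rational(59531, 3), 1983) = Rational(65480, 3)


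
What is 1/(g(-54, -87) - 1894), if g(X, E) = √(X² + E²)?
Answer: -1894/3576751 - 3*√1165/3576751 ≈ -0.00055816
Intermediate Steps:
g(X, E) = √(E² + X²)
1/(g(-54, -87) - 1894) = 1/(√((-87)² + (-54)²) - 1894) = 1/(√(7569 + 2916) - 1894) = 1/(√10485 - 1894) = 1/(3*√1165 - 1894) = 1/(-1894 + 3*√1165)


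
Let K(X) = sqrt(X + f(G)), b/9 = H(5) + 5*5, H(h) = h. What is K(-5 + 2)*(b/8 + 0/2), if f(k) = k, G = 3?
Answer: 0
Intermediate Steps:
b = 270 (b = 9*(5 + 5*5) = 9*(5 + 25) = 9*30 = 270)
K(X) = sqrt(3 + X) (K(X) = sqrt(X + 3) = sqrt(3 + X))
K(-5 + 2)*(b/8 + 0/2) = sqrt(3 + (-5 + 2))*(270/8 + 0/2) = sqrt(3 - 3)*(270*(1/8) + 0*(1/2)) = sqrt(0)*(135/4 + 0) = 0*(135/4) = 0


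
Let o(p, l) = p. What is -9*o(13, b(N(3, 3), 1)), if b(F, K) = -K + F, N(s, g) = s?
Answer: -117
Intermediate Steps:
b(F, K) = F - K
-9*o(13, b(N(3, 3), 1)) = -9*13 = -117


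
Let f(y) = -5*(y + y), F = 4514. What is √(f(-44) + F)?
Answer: √4954 ≈ 70.385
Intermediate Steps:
f(y) = -10*y
√(f(-44) + F) = √(-10*(-44) + 4514) = √(440 + 4514) = √4954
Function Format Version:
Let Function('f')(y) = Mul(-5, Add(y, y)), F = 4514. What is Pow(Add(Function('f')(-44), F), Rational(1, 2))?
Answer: Pow(4954, Rational(1, 2)) ≈ 70.385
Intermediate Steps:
Function('f')(y) = Mul(-10, y) (Function('f')(y) = Mul(-5, Mul(2, y)) = Mul(-10, y))
Pow(Add(Function('f')(-44), F), Rational(1, 2)) = Pow(Add(Mul(-10, -44), 4514), Rational(1, 2)) = Pow(Add(440, 4514), Rational(1, 2)) = Pow(4954, Rational(1, 2))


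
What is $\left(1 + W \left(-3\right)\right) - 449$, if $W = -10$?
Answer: $-418$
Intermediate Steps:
$\left(1 + W \left(-3\right)\right) - 449 = \left(1 - -30\right) - 449 = \left(1 + 30\right) - 449 = 31 - 449 = -418$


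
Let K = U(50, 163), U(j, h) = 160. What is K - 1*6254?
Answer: -6094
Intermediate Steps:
K = 160
K - 1*6254 = 160 - 1*6254 = 160 - 6254 = -6094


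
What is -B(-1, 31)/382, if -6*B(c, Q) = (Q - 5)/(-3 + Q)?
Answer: 13/32088 ≈ 0.00040514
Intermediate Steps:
B(c, Q) = -(-5 + Q)/(6*(-3 + Q)) (B(c, Q) = -(Q - 5)/(6*(-3 + Q)) = -(-5 + Q)/(6*(-3 + Q)))
-B(-1, 31)/382 = -(5 - 1*31)/(6*(-3 + 31))/382 = -(5 - 31)/(6*28)*(1/382) = -(-26)/(6*28)*(1/382) = -1*(-13/84)*(1/382) = (13/84)*(1/382) = 13/32088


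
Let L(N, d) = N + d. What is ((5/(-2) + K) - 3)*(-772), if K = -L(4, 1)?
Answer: 8106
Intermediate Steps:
K = -5 (K = -(4 + 1) = -1*5 = -5)
((5/(-2) + K) - 3)*(-772) = ((5/(-2) - 5) - 3)*(-772) = ((5*(-½) - 5) - 3)*(-772) = ((-5/2 - 5) - 3)*(-772) = (-15/2 - 3)*(-772) = -21/2*(-772) = 8106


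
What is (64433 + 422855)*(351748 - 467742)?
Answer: -56522484272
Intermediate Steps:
(64433 + 422855)*(351748 - 467742) = 487288*(-115994) = -56522484272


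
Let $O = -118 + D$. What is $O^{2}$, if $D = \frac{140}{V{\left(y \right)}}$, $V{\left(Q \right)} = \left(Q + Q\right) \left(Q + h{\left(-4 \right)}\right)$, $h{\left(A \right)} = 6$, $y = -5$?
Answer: $17424$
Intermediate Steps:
$V{\left(Q \right)} = 2 Q \left(6 + Q\right)$ ($V{\left(Q \right)} = \left(Q + Q\right) \left(Q + 6\right) = 2 Q \left(6 + Q\right)$)
$D = -14$ ($D = \frac{140}{2 \left(-5\right) \left(6 - 5\right)} = \frac{140}{2 \left(-5\right) 1} = \frac{140}{-10} = 140 \left(- \frac{1}{10}\right) = -14$)
$O = -132$ ($O = -118 - 14 = -132$)
$O^{2} = \left(-132\right)^{2} = 17424$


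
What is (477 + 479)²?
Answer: 913936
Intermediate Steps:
(477 + 479)² = 956² = 913936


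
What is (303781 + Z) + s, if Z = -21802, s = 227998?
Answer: 509977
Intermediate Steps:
(303781 + Z) + s = (303781 - 21802) + 227998 = 281979 + 227998 = 509977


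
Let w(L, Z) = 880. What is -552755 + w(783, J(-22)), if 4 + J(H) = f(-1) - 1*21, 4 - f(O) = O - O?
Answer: -551875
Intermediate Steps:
f(O) = 4 (f(O) = 4 - (O - O) = 4 - 1*0 = 4 + 0 = 4)
J(H) = -21 (J(H) = -4 + (4 - 1*21) = -4 + (4 - 21) = -4 - 17 = -21)
-552755 + w(783, J(-22)) = -552755 + 880 = -551875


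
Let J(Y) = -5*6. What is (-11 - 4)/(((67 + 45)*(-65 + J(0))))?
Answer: 3/2128 ≈ 0.0014098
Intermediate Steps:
J(Y) = -30
(-11 - 4)/(((67 + 45)*(-65 + J(0)))) = (-11 - 4)/(((67 + 45)*(-65 - 30))) = -15/(112*(-95)) = -15/(-10640) = -1/10640*(-15) = 3/2128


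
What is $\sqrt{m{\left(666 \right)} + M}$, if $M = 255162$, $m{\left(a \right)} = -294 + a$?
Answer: $\sqrt{255534} \approx 505.5$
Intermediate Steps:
$\sqrt{m{\left(666 \right)} + M} = \sqrt{\left(-294 + 666\right) + 255162} = \sqrt{372 + 255162} = \sqrt{255534}$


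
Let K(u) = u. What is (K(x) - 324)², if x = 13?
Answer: 96721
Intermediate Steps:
(K(x) - 324)² = (13 - 324)² = (-311)² = 96721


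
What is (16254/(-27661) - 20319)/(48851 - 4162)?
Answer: -562060113/1236142429 ≈ -0.45469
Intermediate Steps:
(16254/(-27661) - 20319)/(48851 - 4162) = (16254*(-1/27661) - 20319)/44689 = (-16254/27661 - 20319)*(1/44689) = -562060113/27661*1/44689 = -562060113/1236142429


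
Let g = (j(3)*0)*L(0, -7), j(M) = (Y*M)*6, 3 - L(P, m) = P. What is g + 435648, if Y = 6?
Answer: 435648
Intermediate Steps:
L(P, m) = 3 - P
j(M) = 36*M (j(M) = (6*M)*6 = 36*M)
g = 0 (g = ((36*3)*0)*(3 - 1*0) = (108*0)*(3 + 0) = 0*3 = 0)
g + 435648 = 0 + 435648 = 435648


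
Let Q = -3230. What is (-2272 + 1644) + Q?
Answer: -3858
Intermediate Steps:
(-2272 + 1644) + Q = (-2272 + 1644) - 3230 = -628 - 3230 = -3858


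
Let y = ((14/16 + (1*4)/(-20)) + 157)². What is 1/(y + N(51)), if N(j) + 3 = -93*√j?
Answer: 63637518400/1580798031915601 + 238080000*√51/1580798031915601 ≈ 4.1332e-5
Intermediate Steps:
N(j) = -3 - 93*√j
y = 39778249/1600 (y = ((14*(1/16) + 4*(-1/20)) + 157)² = ((7/8 - ⅕) + 157)² = (27/40 + 157)² = (6307/40)² = 39778249/1600 ≈ 24861.)
1/(y + N(51)) = 1/(39778249/1600 + (-3 - 93*√51)) = 1/(39773449/1600 - 93*√51)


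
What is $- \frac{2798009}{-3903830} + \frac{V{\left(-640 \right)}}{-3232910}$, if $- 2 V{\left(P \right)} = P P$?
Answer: $\frac{984521566019}{1262073104530} \approx 0.78008$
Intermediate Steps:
$V{\left(P \right)} = - \frac{P^{2}}{2}$ ($V{\left(P \right)} = - \frac{P P}{2} = - \frac{P^{2}}{2}$)
$- \frac{2798009}{-3903830} + \frac{V{\left(-640 \right)}}{-3232910} = - \frac{2798009}{-3903830} + \frac{\left(- \frac{1}{2}\right) \left(-640\right)^{2}}{-3232910} = \left(-2798009\right) \left(- \frac{1}{3903830}\right) + \left(- \frac{1}{2}\right) 409600 \left(- \frac{1}{3232910}\right) = \frac{2798009}{3903830} - - \frac{20480}{323291} = \frac{2798009}{3903830} + \frac{20480}{323291} = \frac{984521566019}{1262073104530}$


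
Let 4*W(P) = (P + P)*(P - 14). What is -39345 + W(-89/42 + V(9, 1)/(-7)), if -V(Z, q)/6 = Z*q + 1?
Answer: -138895067/3528 ≈ -39369.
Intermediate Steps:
V(Z, q) = -6 - 6*Z*q (V(Z, q) = -6*(Z*q + 1) = -6*(1 + Z*q) = -6 - 6*Z*q)
W(P) = P*(-14 + P)/2 (W(P) = ((P + P)*(P - 14))/4 = ((2*P)*(-14 + P))/4 = (2*P*(-14 + P))/4 = P*(-14 + P)/2)
-39345 + W(-89/42 + V(9, 1)/(-7)) = -39345 + (-89/42 + (-6 - 6*9*1)/(-7))*(-14 + (-89/42 + (-6 - 6*9*1)/(-7)))/2 = -39345 + (-89*1/42 + (-6 - 54)*(-⅐))*(-14 + (-89*1/42 + (-6 - 54)*(-⅐)))/2 = -39345 + (-89/42 - 60*(-⅐))*(-14 + (-89/42 - 60*(-⅐)))/2 = -39345 + (-89/42 + 60/7)*(-14 + (-89/42 + 60/7))/2 = -39345 + (½)*(271/42)*(-14 + 271/42) = -39345 + (½)*(271/42)*(-317/42) = -39345 - 85907/3528 = -138895067/3528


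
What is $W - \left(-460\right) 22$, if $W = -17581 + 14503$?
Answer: $7042$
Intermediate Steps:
$W = -3078$
$W - \left(-460\right) 22 = -3078 - \left(-460\right) 22 = -3078 - -10120 = -3078 + 10120 = 7042$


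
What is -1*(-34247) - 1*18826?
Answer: 15421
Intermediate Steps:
-1*(-34247) - 1*18826 = 34247 - 18826 = 15421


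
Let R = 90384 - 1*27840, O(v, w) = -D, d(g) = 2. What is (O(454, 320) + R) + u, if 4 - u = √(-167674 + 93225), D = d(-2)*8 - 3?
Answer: 62535 - I*√74449 ≈ 62535.0 - 272.85*I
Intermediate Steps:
D = 13 (D = 2*8 - 3 = 16 - 3 = 13)
O(v, w) = -13 (O(v, w) = -1*13 = -13)
u = 4 - I*√74449 (u = 4 - √(-167674 + 93225) = 4 - √(-74449) = 4 - I*√74449 ≈ 4.0 - 272.85*I)
R = 62544 (R = 90384 - 27840 = 62544)
(O(454, 320) + R) + u = (-13 + 62544) + (4 - I*√74449) = 62531 + (4 - I*√74449) = 62535 - I*√74449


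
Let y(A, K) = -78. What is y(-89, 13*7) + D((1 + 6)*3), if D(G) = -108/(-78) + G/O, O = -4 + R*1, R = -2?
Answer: -2083/26 ≈ -80.115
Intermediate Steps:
O = -6 (O = -4 - 2*1 = -4 - 2 = -6)
D(G) = 18/13 - G/6 (D(G) = -108/(-78) + G/(-6) = -108*(-1/78) + G*(-⅙) = 18/13 - G/6)
y(-89, 13*7) + D((1 + 6)*3) = -78 + (18/13 - (1 + 6)*3/6) = -78 + (18/13 - 7*3/6) = -78 + (18/13 - ⅙*21) = -78 + (18/13 - 7/2) = -78 - 55/26 = -2083/26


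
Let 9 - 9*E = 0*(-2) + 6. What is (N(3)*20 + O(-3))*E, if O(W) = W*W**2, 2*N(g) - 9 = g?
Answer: 31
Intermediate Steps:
N(g) = 9/2 + g/2
O(W) = W**3
E = 1/3 (E = 1 - (0*(-2) + 6)/9 = 1 - (0 + 6)/9 = 1 - 1/9*6 = 1 - 2/3 = 1/3 ≈ 0.33333)
(N(3)*20 + O(-3))*E = ((9/2 + (1/2)*3)*20 + (-3)**3)*(1/3) = ((9/2 + 3/2)*20 - 27)*(1/3) = (6*20 - 27)*(1/3) = (120 - 27)*(1/3) = 93*(1/3) = 31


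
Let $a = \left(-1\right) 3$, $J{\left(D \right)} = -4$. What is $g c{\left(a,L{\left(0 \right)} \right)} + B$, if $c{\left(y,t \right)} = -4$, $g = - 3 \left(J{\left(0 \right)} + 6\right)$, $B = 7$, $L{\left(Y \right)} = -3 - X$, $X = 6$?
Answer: $31$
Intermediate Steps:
$L{\left(Y \right)} = -9$ ($L{\left(Y \right)} = -3 - 6 = -9$)
$g = -6$ ($g = - 3 \left(-4 + 6\right) = \left(-3\right) 2 = -6$)
$a = -3$
$g c{\left(a,L{\left(0 \right)} \right)} + B = \left(-6\right) \left(-4\right) + 7 = 24 + 7 = 31$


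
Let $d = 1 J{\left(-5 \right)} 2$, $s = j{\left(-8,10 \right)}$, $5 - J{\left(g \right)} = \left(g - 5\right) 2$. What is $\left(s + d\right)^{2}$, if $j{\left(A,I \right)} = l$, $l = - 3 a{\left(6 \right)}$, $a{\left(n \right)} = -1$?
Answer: $2809$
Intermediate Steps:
$J{\left(g \right)} = 15 - 2 g$ ($J{\left(g \right)} = 5 - \left(g - 5\right) 2 = 5 - \left(-5 + g\right) 2 = 5 - \left(-10 + 2 g\right) = 15 - 2 g$)
$l = 3$ ($l = \left(-3\right) \left(-1\right) = 3$)
$j{\left(A,I \right)} = 3$
$s = 3$
$d = 50$ ($d = 1 \left(15 - -10\right) 2 = 1 \left(15 + 10\right) 2 = 1 \cdot 25 \cdot 2 = 25 \cdot 2 = 50$)
$\left(s + d\right)^{2} = \left(3 + 50\right)^{2} = 53^{2} = 2809$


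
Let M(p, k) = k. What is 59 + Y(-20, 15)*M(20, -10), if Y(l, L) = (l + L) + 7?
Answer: 39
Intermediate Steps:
Y(l, L) = 7 + L + l (Y(l, L) = (L + l) + 7 = 7 + L + l)
59 + Y(-20, 15)*M(20, -10) = 59 + (7 + 15 - 20)*(-10) = 59 + 2*(-10) = 59 - 20 = 39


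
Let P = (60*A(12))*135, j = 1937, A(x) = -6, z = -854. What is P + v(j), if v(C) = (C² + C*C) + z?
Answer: 7454484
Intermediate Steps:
P = -48600 (P = (60*(-6))*135 = -360*135 = -48600)
v(C) = -854 + 2*C² (v(C) = (C² + C*C) - 854 = (C² + C²) - 854 = 2*C² - 854 = -854 + 2*C²)
P + v(j) = -48600 + (-854 + 2*1937²) = -48600 + (-854 + 2*3751969) = -48600 + (-854 + 7503938) = -48600 + 7503084 = 7454484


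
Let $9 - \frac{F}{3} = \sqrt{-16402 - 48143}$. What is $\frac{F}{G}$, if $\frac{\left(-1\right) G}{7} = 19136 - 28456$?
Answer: $\frac{27}{65240} - \frac{3 i \sqrt{64545}}{65240} \approx 0.00041386 - 0.011683 i$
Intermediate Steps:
$F = 27 - 3 i \sqrt{64545}$ ($F = 27 - 3 \sqrt{-16402 - 48143} = 27 - 3 \sqrt{-64545} = 27 - 3 i \sqrt{64545} \approx 27.0 - 762.17 i$)
$G = 65240$ ($G = - 7 \left(19136 - 28456\right) = \left(-7\right) \left(-9320\right) = 65240$)
$\frac{F}{G} = \frac{27 - 3 i \sqrt{64545}}{65240} = \left(27 - 3 i \sqrt{64545}\right) \frac{1}{65240} = \frac{27}{65240} - \frac{3 i \sqrt{64545}}{65240}$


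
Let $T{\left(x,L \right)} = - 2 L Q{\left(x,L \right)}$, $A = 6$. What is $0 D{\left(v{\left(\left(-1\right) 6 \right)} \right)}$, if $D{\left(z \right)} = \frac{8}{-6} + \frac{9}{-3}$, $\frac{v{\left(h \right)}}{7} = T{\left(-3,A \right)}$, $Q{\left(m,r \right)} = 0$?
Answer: $0$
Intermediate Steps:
$T{\left(x,L \right)} = 0$ ($T{\left(x,L \right)} = - 2 L 0 = 0$)
$v{\left(h \right)} = 0$ ($v{\left(h \right)} = 7 \cdot 0 = 0$)
$D{\left(z \right)} = - \frac{13}{3}$ ($D{\left(z \right)} = 8 \left(- \frac{1}{6}\right) + 9 \left(- \frac{1}{3}\right) = - \frac{4}{3} - 3 = - \frac{13}{3}$)
$0 D{\left(v{\left(\left(-1\right) 6 \right)} \right)} = 0 \left(- \frac{13}{3}\right) = 0$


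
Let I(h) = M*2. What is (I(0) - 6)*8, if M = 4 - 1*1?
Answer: 0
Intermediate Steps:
M = 3 (M = 4 - 1 = 3)
I(h) = 6 (I(h) = 3*2 = 6)
(I(0) - 6)*8 = (6 - 6)*8 = 0*8 = 0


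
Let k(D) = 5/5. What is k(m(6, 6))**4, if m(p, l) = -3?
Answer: 1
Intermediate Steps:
k(D) = 1 (k(D) = 5*(1/5) = 1)
k(m(6, 6))**4 = 1**4 = 1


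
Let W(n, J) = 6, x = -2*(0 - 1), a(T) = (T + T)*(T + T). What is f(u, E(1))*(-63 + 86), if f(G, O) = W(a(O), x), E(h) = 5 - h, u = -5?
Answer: 138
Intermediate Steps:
a(T) = 4*T**2 (a(T) = (2*T)*(2*T) = 4*T**2)
x = 2 (x = -2*(-1) = 2)
f(G, O) = 6
f(u, E(1))*(-63 + 86) = 6*(-63 + 86) = 6*23 = 138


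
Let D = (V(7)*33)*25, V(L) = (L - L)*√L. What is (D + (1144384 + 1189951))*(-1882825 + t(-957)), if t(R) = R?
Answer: -4397378254970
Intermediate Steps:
V(L) = 0 (V(L) = 0*√L = 0)
D = 0 (D = (0*33)*25 = 0*25 = 0)
(D + (1144384 + 1189951))*(-1882825 + t(-957)) = (0 + (1144384 + 1189951))*(-1882825 - 957) = (0 + 2334335)*(-1883782) = 2334335*(-1883782) = -4397378254970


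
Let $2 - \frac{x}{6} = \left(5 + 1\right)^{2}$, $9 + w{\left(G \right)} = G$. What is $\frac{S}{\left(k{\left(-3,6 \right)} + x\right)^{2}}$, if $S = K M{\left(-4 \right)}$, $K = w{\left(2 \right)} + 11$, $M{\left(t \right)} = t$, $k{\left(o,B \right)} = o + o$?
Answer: $- \frac{4}{11025} \approx -0.00036281$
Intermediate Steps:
$w{\left(G \right)} = -9 + G$
$k{\left(o,B \right)} = 2 o$
$x = -204$ ($x = 12 - 6 \left(5 + 1\right)^{2} = 12 - 6 \cdot 6^{2} = 12 - 216 = -204$)
$K = 4$ ($K = \left(-9 + 2\right) + 11 = -7 + 11 = 4$)
$S = -16$ ($S = 4 \left(-4\right) = -16$)
$\frac{S}{\left(k{\left(-3,6 \right)} + x\right)^{2}} = - \frac{16}{\left(2 \left(-3\right) - 204\right)^{2}} = - \frac{16}{\left(-6 - 204\right)^{2}} = - \frac{16}{\left(-210\right)^{2}} = - \frac{16}{44100} = \left(-16\right) \frac{1}{44100} = - \frac{4}{11025}$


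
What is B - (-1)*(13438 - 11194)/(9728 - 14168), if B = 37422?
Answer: 13845953/370 ≈ 37422.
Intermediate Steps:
B - (-1)*(13438 - 11194)/(9728 - 14168) = 37422 - (-1)*(13438 - 11194)/(9728 - 14168) = 37422 - (-1)*2244/(-4440) = 37422 - (-1)*2244*(-1/4440) = 37422 - (-1)*(-187)/370 = 37422 - 1*187/370 = 37422 - 187/370 = 13845953/370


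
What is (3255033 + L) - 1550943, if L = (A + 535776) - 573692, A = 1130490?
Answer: 2796664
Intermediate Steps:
L = 1092574 (L = (1130490 + 535776) - 573692 = 1666266 - 573692 = 1092574)
(3255033 + L) - 1550943 = (3255033 + 1092574) - 1550943 = 4347607 - 1550943 = 2796664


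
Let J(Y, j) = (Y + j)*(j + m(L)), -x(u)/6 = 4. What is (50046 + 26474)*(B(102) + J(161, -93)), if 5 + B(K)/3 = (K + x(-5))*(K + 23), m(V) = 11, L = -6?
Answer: 1810386680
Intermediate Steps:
x(u) = -24 (x(u) = -6*4 = -24)
B(K) = -15 + 3*(-24 + K)*(23 + K) (B(K) = -15 + 3*((K - 24)*(K + 23)) = -15 + 3*((-24 + K)*(23 + K)) = -15 + 3*(-24 + K)*(23 + K))
J(Y, j) = (11 + j)*(Y + j) (J(Y, j) = (Y + j)*(j + 11) = (Y + j)*(11 + j) = (11 + j)*(Y + j))
(50046 + 26474)*(B(102) + J(161, -93)) = (50046 + 26474)*((-1671 - 3*102 + 3*102²) + ((-93)² + 11*161 + 11*(-93) + 161*(-93))) = 76520*((-1671 - 306 + 3*10404) + (8649 + 1771 - 1023 - 14973)) = 76520*((-1671 - 306 + 31212) - 5576) = 76520*(29235 - 5576) = 76520*23659 = 1810386680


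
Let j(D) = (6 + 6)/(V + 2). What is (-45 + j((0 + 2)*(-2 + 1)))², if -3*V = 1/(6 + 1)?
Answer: 2537649/1681 ≈ 1509.6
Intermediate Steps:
V = -1/21 (V = -1/(3*(6 + 1)) = -⅓/7 = -⅓*⅐ = -1/21 ≈ -0.047619)
j(D) = 252/41 (j(D) = (6 + 6)/(-1/21 + 2) = 12/(41/21) = 12*(21/41) = 252/41)
(-45 + j((0 + 2)*(-2 + 1)))² = (-45 + 252/41)² = (-1593/41)² = 2537649/1681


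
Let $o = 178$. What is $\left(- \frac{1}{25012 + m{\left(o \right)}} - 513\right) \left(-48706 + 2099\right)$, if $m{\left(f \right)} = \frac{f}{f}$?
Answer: $\frac{598045643690}{25013} \approx 2.3909 \cdot 10^{7}$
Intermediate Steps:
$m{\left(f \right)} = 1$
$\left(- \frac{1}{25012 + m{\left(o \right)}} - 513\right) \left(-48706 + 2099\right) = \left(- \frac{1}{25012 + 1} - 513\right) \left(-48706 + 2099\right) = \left(- \frac{1}{25013} - 513\right) \left(-46607\right) = \left(- \frac{12831670}{25013}\right) \left(-46607\right) = \frac{598045643690}{25013}$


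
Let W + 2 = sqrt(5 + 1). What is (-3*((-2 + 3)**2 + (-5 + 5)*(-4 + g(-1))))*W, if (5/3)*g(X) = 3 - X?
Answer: 6 - 3*sqrt(6) ≈ -1.3485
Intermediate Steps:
W = -2 + sqrt(6) (W = -2 + sqrt(5 + 1) = -2 + sqrt(6) ≈ 0.44949)
g(X) = 9/5 - 3*X/5 (g(X) = 3*(3 - X)/5 = 9/5 - 3*X/5)
(-3*((-2 + 3)**2 + (-5 + 5)*(-4 + g(-1))))*W = (-3*((-2 + 3)**2 + (-5 + 5)*(-4 + (9/5 - 3/5*(-1)))))*(-2 + sqrt(6)) = (-3*(1**2 + 0*(-4 + (9/5 + 3/5))))*(-2 + sqrt(6)) = (-3*(1 + 0*(-4 + 12/5)))*(-2 + sqrt(6)) = (-3*(1 + 0*(-8/5)))*(-2 + sqrt(6)) = (-3*(1 + 0))*(-2 + sqrt(6)) = (-3*1)*(-2 + sqrt(6)) = -3*(-2 + sqrt(6)) = 6 - 3*sqrt(6)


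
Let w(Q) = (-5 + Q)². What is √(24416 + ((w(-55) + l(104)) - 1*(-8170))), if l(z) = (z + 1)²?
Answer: √47211 ≈ 217.28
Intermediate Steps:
l(z) = (1 + z)²
√(24416 + ((w(-55) + l(104)) - 1*(-8170))) = √(24416 + (((-5 - 55)² + (1 + 104)²) - 1*(-8170))) = √(24416 + (((-60)² + 105²) + 8170)) = √(24416 + ((3600 + 11025) + 8170)) = √(24416 + (14625 + 8170)) = √(24416 + 22795) = √47211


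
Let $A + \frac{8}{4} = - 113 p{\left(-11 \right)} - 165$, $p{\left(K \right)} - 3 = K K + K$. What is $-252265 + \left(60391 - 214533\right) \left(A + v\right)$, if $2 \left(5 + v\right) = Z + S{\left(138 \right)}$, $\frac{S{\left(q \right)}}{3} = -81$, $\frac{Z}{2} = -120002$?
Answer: $20510575894$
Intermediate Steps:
$Z = -240004$ ($Z = 2 \left(-120002\right) = -240004$)
$S{\left(q \right)} = -243$ ($S{\left(q \right)} = 3 \left(-81\right) = -243$)
$p{\left(K \right)} = 3 + K + K^{2}$ ($p{\left(K \right)} = 3 + \left(K K + K\right) = 3 + \left(K^{2} + K\right) = 3 + \left(K + K^{2}\right) = 3 + K + K^{2}$)
$v = - \frac{240257}{2}$ ($v = -5 + \frac{-240004 - 243}{2} = -5 + \frac{1}{2} \left(-240247\right) = -5 - \frac{240247}{2} = - \frac{240257}{2} \approx -1.2013 \cdot 10^{5}$)
$A = -12936$ ($A = -2 - \left(165 + 113 \left(3 - 11 + \left(-11\right)^{2}\right)\right) = -2 - \left(165 + 113 \left(3 - 11 + 121\right)\right) = -2 - 12934 = -12936$)
$-252265 + \left(60391 - 214533\right) \left(A + v\right) = -252265 + \left(60391 - 214533\right) \left(-12936 - \frac{240257}{2}\right) = -252265 - -20510828159 = -252265 + 20510828159 = 20510575894$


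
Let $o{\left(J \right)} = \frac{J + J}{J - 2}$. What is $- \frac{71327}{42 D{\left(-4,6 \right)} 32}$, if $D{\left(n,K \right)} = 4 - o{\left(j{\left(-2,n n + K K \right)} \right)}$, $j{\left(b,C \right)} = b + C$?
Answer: $- \frac{71327}{2576} \approx -27.689$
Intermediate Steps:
$j{\left(b,C \right)} = C + b$
$o{\left(J \right)} = \frac{2 J}{-2 + J}$
$D{\left(n,K \right)} = 4 - \frac{2 \left(-2 + K^{2} + n^{2}\right)}{-4 + K^{2} + n^{2}}$ ($D{\left(n,K \right)} = 4 - \frac{2 \left(\left(n n + K K\right) - 2\right)}{-2 - \left(2 - K K - n n\right)} = 4 - \frac{2 \left(\left(n^{2} + K^{2}\right) - 2\right)}{-2 - \left(2 - K^{2} - n^{2}\right)} = 4 - \frac{2 \left(\left(K^{2} + n^{2}\right) - 2\right)}{-2 - \left(2 - K^{2} - n^{2}\right)} = 4 - \frac{2 \left(-2 + K^{2} + n^{2}\right)}{-2 + \left(-2 + K^{2} + n^{2}\right)} = 4 - \frac{2 \left(-2 + K^{2} + n^{2}\right)}{-4 + K^{2} + n^{2}}$)
$- \frac{71327}{42 D{\left(-4,6 \right)} 32} = - \frac{71327}{42 \frac{2 \left(-6 + 6^{2} + \left(-4\right)^{2}\right)}{-4 + 6^{2} + \left(-4\right)^{2}} \cdot 32} = - \frac{71327}{42 \frac{2 \left(-6 + 36 + 16\right)}{-4 + 36 + 16} \cdot 32} = - \frac{71327}{42 \cdot 2 \cdot \frac{1}{48} \cdot 46 \cdot 32} = - \frac{71327}{42 \cdot \frac{23}{12} \cdot 32} = - \frac{71327}{\frac{161}{2} \cdot 32} = - \frac{71327}{2576}$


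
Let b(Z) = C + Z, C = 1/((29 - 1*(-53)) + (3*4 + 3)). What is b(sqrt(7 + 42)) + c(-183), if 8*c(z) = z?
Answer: -12311/776 ≈ -15.865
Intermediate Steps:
c(z) = z/8
C = 1/97 (C = 1/((29 + 53) + (12 + 3)) = 1/(82 + 15) = 1/97 ≈ 0.010309)
b(Z) = 1/97 + Z
b(sqrt(7 + 42)) + c(-183) = (1/97 + sqrt(7 + 42)) + (1/8)*(-183) = (1/97 + sqrt(49)) - 183/8 = (1/97 + 7) - 183/8 = 680/97 - 183/8 = -12311/776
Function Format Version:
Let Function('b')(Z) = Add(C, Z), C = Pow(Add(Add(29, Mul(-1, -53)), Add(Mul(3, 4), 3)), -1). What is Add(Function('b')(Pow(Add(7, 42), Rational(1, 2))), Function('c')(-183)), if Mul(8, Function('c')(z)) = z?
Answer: Rational(-12311, 776) ≈ -15.865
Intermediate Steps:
Function('c')(z) = Mul(Rational(1, 8), z)
C = Rational(1, 97) (C = Pow(Add(Add(29, 53), Add(12, 3)), -1) = Pow(Add(82, 15), -1) = Pow(97, -1) = Rational(1, 97) ≈ 0.010309)
Function('b')(Z) = Add(Rational(1, 97), Z)
Add(Function('b')(Pow(Add(7, 42), Rational(1, 2))), Function('c')(-183)) = Add(Add(Rational(1, 97), Pow(Add(7, 42), Rational(1, 2))), Mul(Rational(1, 8), -183)) = Add(Add(Rational(1, 97), Pow(49, Rational(1, 2))), Rational(-183, 8)) = Add(Add(Rational(1, 97), 7), Rational(-183, 8)) = Add(Rational(680, 97), Rational(-183, 8)) = Rational(-12311, 776)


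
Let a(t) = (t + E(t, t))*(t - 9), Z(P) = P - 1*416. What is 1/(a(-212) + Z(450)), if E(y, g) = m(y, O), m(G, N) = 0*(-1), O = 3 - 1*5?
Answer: 1/46886 ≈ 2.1328e-5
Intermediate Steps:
O = -2 (O = 3 - 5 = -2)
m(G, N) = 0
E(y, g) = 0
Z(P) = -416 + P (Z(P) = P - 416 = -416 + P)
a(t) = t*(-9 + t) (a(t) = (t + 0)*(t - 9) = t*(-9 + t))
1/(a(-212) + Z(450)) = 1/(-212*(-9 - 212) + (-416 + 450)) = 1/(-212*(-221) + 34) = 1/(46852 + 34) = 1/46886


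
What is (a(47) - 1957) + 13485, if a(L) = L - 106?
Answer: 11469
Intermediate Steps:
a(L) = -106 + L
(a(47) - 1957) + 13485 = ((-106 + 47) - 1957) + 13485 = (-59 - 1957) + 13485 = -2016 + 13485 = 11469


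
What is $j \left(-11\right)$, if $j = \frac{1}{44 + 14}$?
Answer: $- \frac{11}{58} \approx -0.18966$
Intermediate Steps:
$j = \frac{1}{58} \approx 0.017241$
$j \left(-11\right) = \frac{1}{58} \left(-11\right) = - \frac{11}{58}$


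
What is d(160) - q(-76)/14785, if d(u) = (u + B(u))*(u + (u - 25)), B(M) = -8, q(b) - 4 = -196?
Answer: 662959592/14785 ≈ 44840.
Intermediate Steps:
q(b) = -192 (q(b) = 4 - 196 = -192)
d(u) = (-25 + 2*u)*(-8 + u) (d(u) = (u - 8)*(u + (u - 25)) = (-8 + u)*(u + (-25 + u)) = (-8 + u)*(-25 + 2*u) = (-25 + 2*u)*(-8 + u))
d(160) - q(-76)/14785 = (200 - 41*160 + 2*160²) - (-192)/14785 = (200 - 6560 + 2*25600) - (-192)/14785 = (200 - 6560 + 51200) - 1*(-192/14785) = 44840 + 192/14785 = 662959592/14785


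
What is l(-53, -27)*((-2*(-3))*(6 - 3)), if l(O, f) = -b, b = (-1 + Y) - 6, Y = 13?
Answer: -108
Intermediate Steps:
b = 6 (b = (-1 + 13) - 6 = 12 - 6 = 6)
l(O, f) = -6 (l(O, f) = -1*6 = -6)
l(-53, -27)*((-2*(-3))*(6 - 3)) = -6*(-2*(-3))*(6 - 3) = -36*3 = -6*18 = -108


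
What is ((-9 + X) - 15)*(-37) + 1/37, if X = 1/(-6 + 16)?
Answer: 327201/370 ≈ 884.33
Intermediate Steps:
X = ⅒ (X = 1/10 = ⅒ ≈ 0.10000)
((-9 + X) - 15)*(-37) + 1/37 = ((-9 + ⅒) - 15)*(-37) + 1/37 = (-89/10 - 15)*(-37) + 1/37 = -239/10*(-37) + 1/37 = 8843/10 + 1/37 = 327201/370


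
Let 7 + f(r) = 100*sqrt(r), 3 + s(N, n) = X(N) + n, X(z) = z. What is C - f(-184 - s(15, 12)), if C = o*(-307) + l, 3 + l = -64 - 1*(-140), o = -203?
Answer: 62401 - 400*I*sqrt(13) ≈ 62401.0 - 1442.2*I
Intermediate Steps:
l = 73 (l = -3 + (-64 - 1*(-140)) = -3 + (-64 + 140) = -3 + 76 = 73)
s(N, n) = -3 + N + n (s(N, n) = -3 + (N + n) = -3 + N + n)
C = 62394 (C = -203*(-307) + 73 = 62321 + 73 = 62394)
f(r) = -7 + 100*sqrt(r)
C - f(-184 - s(15, 12)) = 62394 - (-7 + 100*sqrt(-184 - (-3 + 15 + 12))) = 62394 - (-7 + 100*sqrt(-184 - 1*24)) = 62394 - (-7 + 100*sqrt(-184 - 24)) = 62394 - (-7 + 100*sqrt(-208)) = 62394 - (-7 + 100*(4*I*sqrt(13))) = 62394 - (-7 + 400*I*sqrt(13)) = 62394 + (7 - 400*I*sqrt(13)) = 62401 - 400*I*sqrt(13)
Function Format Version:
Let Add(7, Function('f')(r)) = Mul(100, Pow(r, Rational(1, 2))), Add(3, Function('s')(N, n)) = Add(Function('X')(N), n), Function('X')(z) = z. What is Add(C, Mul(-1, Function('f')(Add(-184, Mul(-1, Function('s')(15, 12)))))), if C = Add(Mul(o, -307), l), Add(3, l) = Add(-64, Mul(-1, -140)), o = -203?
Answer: Add(62401, Mul(-400, I, Pow(13, Rational(1, 2)))) ≈ Add(62401., Mul(-1442.2, I))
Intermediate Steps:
l = 73 (l = Add(-3, Add(-64, Mul(-1, -140))) = Add(-3, Add(-64, 140)) = Add(-3, 76) = 73)
Function('s')(N, n) = Add(-3, N, n) (Function('s')(N, n) = Add(-3, Add(N, n)) = Add(-3, N, n))
C = 62394 (C = Add(Mul(-203, -307), 73) = Add(62321, 73) = 62394)
Function('f')(r) = Add(-7, Mul(100, Pow(r, Rational(1, 2))))
Add(C, Mul(-1, Function('f')(Add(-184, Mul(-1, Function('s')(15, 12)))))) = Add(62394, Mul(-1, Add(-7, Mul(100, Pow(Add(-184, Mul(-1, Add(-3, 15, 12))), Rational(1, 2)))))) = Add(62394, Mul(-1, Add(-7, Mul(100, Pow(Add(-184, Mul(-1, 24)), Rational(1, 2)))))) = Add(62394, Mul(-1, Add(-7, Mul(100, Pow(Add(-184, -24), Rational(1, 2)))))) = Add(62394, Mul(-1, Add(-7, Mul(100, Pow(-208, Rational(1, 2)))))) = Add(62394, Mul(-1, Add(-7, Mul(100, Mul(4, I, Pow(13, Rational(1, 2))))))) = Add(62394, Mul(-1, Add(-7, Mul(400, I, Pow(13, Rational(1, 2)))))) = Add(62394, Add(7, Mul(-400, I, Pow(13, Rational(1, 2))))) = Add(62401, Mul(-400, I, Pow(13, Rational(1, 2))))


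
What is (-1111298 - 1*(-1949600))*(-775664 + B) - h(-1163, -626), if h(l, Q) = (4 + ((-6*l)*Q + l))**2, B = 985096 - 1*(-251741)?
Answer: -18704940507523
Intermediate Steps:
B = 1236837 (B = 985096 + 251741 = 1236837)
h(l, Q) = (4 + l - 6*Q*l)**2 (h(l, Q) = (4 + (-6*Q*l + l))**2 = (4 + (l - 6*Q*l))**2 = (4 + l - 6*Q*l)**2)
(-1111298 - 1*(-1949600))*(-775664 + B) - h(-1163, -626) = (-1111298 - 1*(-1949600))*(-775664 + 1236837) - (4 - 1163 - 6*(-626)*(-1163))**2 = (-1111298 + 1949600)*461173 - (4 - 1163 - 4368228)**2 = 838302*461173 - 1*(-4369387)**2 = 386602248246 - 1*19091542755769 = 386602248246 - 19091542755769 = -18704940507523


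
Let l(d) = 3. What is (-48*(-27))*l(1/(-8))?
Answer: 3888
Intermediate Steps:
(-48*(-27))*l(1/(-8)) = -48*(-27)*3 = 1296*3 = 3888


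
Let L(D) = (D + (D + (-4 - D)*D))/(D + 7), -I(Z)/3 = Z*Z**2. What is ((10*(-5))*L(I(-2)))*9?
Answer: 280800/31 ≈ 9058.1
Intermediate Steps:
I(Z) = -3*Z**3 (I(Z) = -3*Z*Z**2 = -3*Z**3)
L(D) = (2*D + D*(-4 - D))/(7 + D) (L(D) = (D + (D + D*(-4 - D)))/(7 + D) = (2*D + D*(-4 - D))/(7 + D))
((10*(-5))*L(I(-2)))*9 = ((10*(-5))*(-(-3*(-2)**3)*(2 - 3*(-2)**3)/(7 - 3*(-2)**3)))*9 = -(-50)*(-3*(-8))*(2 - 3*(-8))/(7 - 3*(-8))*9 = -(-50)*24*(2 + 24)/(7 + 24)*9 = -(-50)*24*26/31*9 = -50*(-624/31)*9 = (31200/31)*9 = 280800/31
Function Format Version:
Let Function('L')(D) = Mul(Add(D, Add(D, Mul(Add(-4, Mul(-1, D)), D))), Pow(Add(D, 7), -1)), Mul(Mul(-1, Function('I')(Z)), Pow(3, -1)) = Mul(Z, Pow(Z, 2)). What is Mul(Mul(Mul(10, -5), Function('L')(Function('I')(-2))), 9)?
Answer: Rational(280800, 31) ≈ 9058.1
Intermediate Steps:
Function('I')(Z) = Mul(-3, Pow(Z, 3)) (Function('I')(Z) = Mul(-3, Mul(Z, Pow(Z, 2))) = Mul(-3, Pow(Z, 3)))
Function('L')(D) = Mul(Pow(Add(7, D), -1), Add(Mul(2, D), Mul(D, Add(-4, Mul(-1, D))))) (Function('L')(D) = Mul(Add(D, Add(D, Mul(D, Add(-4, Mul(-1, D))))), Pow(Add(7, D), -1)) = Mul(Add(Mul(2, D), Mul(D, Add(-4, Mul(-1, D)))), Pow(Add(7, D), -1)) = Mul(Pow(Add(7, D), -1), Add(Mul(2, D), Mul(D, Add(-4, Mul(-1, D))))))
Mul(Mul(Mul(10, -5), Function('L')(Function('I')(-2))), 9) = Mul(Mul(Mul(10, -5), Mul(-1, Mul(-3, Pow(-2, 3)), Pow(Add(7, Mul(-3, Pow(-2, 3))), -1), Add(2, Mul(-3, Pow(-2, 3))))), 9) = Mul(Mul(-50, Mul(-1, Mul(-3, -8), Pow(Add(7, Mul(-3, -8)), -1), Add(2, Mul(-3, -8)))), 9) = Mul(Mul(-50, Mul(-1, 24, Pow(Add(7, 24), -1), Add(2, 24))), 9) = Mul(Mul(-50, Mul(-1, 24, Pow(31, -1), 26)), 9) = Mul(Mul(-50, Mul(-1, 24, Rational(1, 31), 26)), 9) = Mul(Mul(-50, Rational(-624, 31)), 9) = Mul(Rational(31200, 31), 9) = Rational(280800, 31)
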